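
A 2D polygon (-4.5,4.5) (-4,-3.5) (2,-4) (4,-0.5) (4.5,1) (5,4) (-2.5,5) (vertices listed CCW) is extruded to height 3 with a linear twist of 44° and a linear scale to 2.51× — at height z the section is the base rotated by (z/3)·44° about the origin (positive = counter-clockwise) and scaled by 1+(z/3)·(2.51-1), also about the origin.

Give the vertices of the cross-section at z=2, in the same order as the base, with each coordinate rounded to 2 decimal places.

Cross-section at z=2: (-12.30,3.45) (-3.56,-10.06) (7.43,-5.03) (7.49,3.06) (6.89,6.17) (4.81,11.91) (-9.29,6.29)

t = z/height = 2/3 = 0.666667
s = 1 + (scale-1)·z/height = 1 + (2.51-1)·2/3 = 2.006667
θ = twist·z/height = 44°·2/3 = 29.3333° = 0.511963 rad
cos θ = 0.871784, sin θ = 0.489890 (intermediates below are computed at full precision and shown rounded to 5 d.p.)
v1: (-4.5,4.5) → rotate → (-6.12753,1.71853) → ×s → (-12.29592,3.44851) → (-12.30,3.45)
v2: (-4,-3.5) → rotate → (-1.77252,-5.01080) → ×s → (-3.55686,-10.05501) → (-3.56,-10.06)
v3: (2,-4) → rotate → (3.70313,-2.50736) → ×s → (7.43094,-5.03143) → (7.43,-5.03)
v4: (4,-0.5) → rotate → (3.73208,1.52367) → ×s → (7.48905,3.05749) → (7.49,3.06)
v5: (4.5,1) → rotate → (3.43314,3.07629) → ×s → (6.88917,6.17308) → (6.89,6.17)
v6: (5,4) → rotate → (2.39936,5.93659) → ×s → (4.81472,11.91275) → (4.81,11.91)
v7: (-2.5,5) → rotate → (-4.62891,3.13420) → ×s → (-9.28868,6.28929) → (-9.29,6.29)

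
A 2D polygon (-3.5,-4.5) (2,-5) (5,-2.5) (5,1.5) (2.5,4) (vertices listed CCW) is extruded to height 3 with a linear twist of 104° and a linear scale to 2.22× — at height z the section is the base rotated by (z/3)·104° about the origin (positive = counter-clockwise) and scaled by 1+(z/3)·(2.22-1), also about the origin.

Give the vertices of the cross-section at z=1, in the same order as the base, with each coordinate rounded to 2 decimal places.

Cross-section at z=1: (-0.45,-8.01) (6.31,-4.18) (7.79,1.11) (4.58,5.74) (-0.31,6.63)

t = z/height = 1/3 = 0.333333
s = 1 + (scale-1)·z/height = 1 + (2.22-1)·1/3 = 1.406667
θ = twist·z/height = 104°·1/3 = 34.6667° = 0.605047 rad
cos θ = 0.822475, sin θ = 0.568801 (intermediates below are computed at full precision and shown rounded to 5 d.p.)
v1: (-3.5,-4.5) → rotate → (-0.31906,-5.69194) → ×s → (-0.44881,-8.00666) → (-0.45,-8.01)
v2: (2,-5) → rotate → (4.48896,-2.97477) → ×s → (6.31446,-4.18451) → (6.31,-4.18)
v3: (5,-2.5) → rotate → (5.53438,0.78782) → ×s → (7.78503,1.10820) → (7.79,1.11)
v4: (5,1.5) → rotate → (3.25917,4.07772) → ×s → (4.58457,5.73599) → (4.58,5.74)
v5: (2.5,4) → rotate → (-0.21902,4.71190) → ×s → (-0.30808,6.62808) → (-0.31,6.63)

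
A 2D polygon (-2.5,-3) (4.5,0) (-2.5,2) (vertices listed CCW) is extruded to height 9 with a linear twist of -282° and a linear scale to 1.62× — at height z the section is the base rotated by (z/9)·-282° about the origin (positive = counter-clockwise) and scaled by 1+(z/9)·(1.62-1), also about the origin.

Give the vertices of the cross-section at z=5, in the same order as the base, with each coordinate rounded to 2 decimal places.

Cross-section at z=5: (1.49,5.03) (-5.56,-2.40) (4.15,-1.14)

t = z/height = 5/9 = 0.555556
s = 1 + (scale-1)·z/height = 1 + (1.62-1)·5/9 = 1.344444
θ = twist·z/height = -282°·5/9 = -156.6667° = -2.734349 rad
cos θ = -0.918216, sin θ = -0.396080 (intermediates below are computed at full precision and shown rounded to 5 d.p.)
v1: (-2.5,-3) → rotate → (1.10730,3.74485) → ×s → (1.48870,5.03474) → (1.49,5.03)
v2: (4.5,0) → rotate → (-4.13197,-1.78236) → ×s → (-5.55521,-2.39628) → (-5.56,-2.40)
v3: (-2.5,2) → rotate → (3.08770,-0.84623) → ×s → (4.15124,-1.13771) → (4.15,-1.14)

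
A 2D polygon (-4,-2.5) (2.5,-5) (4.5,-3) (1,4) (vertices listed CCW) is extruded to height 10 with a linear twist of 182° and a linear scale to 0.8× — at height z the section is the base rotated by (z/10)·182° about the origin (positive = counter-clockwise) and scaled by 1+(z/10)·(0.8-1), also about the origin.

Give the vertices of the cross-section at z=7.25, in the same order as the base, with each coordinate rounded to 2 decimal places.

Cross-section at z=7.25: (3.88,-1.11) (1.75,4.45) (-0.66,4.58) (-3.12,-1.65)

t = z/height = 7.25/10 = 0.725
s = 1 + (scale-1)·z/height = 1 + (0.8-1)·7.25/10 = 0.855000
θ = twist·z/height = 182°·7.25/10 = 131.9500° = 2.302962 rad
cos θ = -0.668482, sin θ = 0.743728 (intermediates below are computed at full precision and shown rounded to 5 d.p.)
v1: (-4,-2.5) → rotate → (4.53325,-1.30371) → ×s → (3.87593,-1.11467) → (3.88,-1.11)
v2: (2.5,-5) → rotate → (2.04744,5.20173) → ×s → (1.75056,4.44748) → (1.75,4.45)
v3: (4.5,-3) → rotate → (-0.77698,5.35222) → ×s → (-0.66432,4.57615) → (-0.66,4.58)
v4: (1,4) → rotate → (-3.64340,-1.93020) → ×s → (-3.11510,-1.65032) → (-3.12,-1.65)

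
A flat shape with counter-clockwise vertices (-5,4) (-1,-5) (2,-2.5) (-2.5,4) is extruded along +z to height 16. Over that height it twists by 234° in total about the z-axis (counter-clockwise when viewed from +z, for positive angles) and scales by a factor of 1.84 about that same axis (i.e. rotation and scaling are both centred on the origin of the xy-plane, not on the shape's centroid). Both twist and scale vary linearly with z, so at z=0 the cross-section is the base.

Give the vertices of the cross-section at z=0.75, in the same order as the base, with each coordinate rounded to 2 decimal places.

t = z/height = 0.75/16 = 0.046875
s = 1 + (scale-1)·z/height = 1 + (1.84-1)·0.75/16 = 1.039375
θ = twist·z/height = 234°·0.75/16 = 10.9688° = 0.191441 rad
cos θ = 0.981731, sin θ = 0.190274 (intermediates below are computed at full precision and shown rounded to 5 d.p.)
v1: (-5,4) → rotate → (-5.66975,2.97556) → ×s → (-5.89300,3.09272) → (-5.89,3.09)
v2: (-1,-5) → rotate → (-0.03036,-5.09893) → ×s → (-0.03156,-5.29970) → (-0.03,-5.30)
v3: (2,-2.5) → rotate → (2.43915,-2.07378) → ×s → (2.53519,-2.15544) → (2.54,-2.16)
v4: (-2.5,4) → rotate → (-3.21542,3.45124) → ×s → (-3.34203,3.58713) → (-3.34,3.59)

Cross-section at z=0.75: (-5.89,3.09) (-0.03,-5.30) (2.54,-2.16) (-3.34,3.59)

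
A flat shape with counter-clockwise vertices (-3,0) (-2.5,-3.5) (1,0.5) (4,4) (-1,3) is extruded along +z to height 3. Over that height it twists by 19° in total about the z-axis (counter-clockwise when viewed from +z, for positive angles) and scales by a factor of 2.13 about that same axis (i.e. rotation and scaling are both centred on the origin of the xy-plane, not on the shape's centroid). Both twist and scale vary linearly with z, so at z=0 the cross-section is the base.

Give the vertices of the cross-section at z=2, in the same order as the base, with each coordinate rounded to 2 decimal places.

t = z/height = 2/3 = 0.666667
s = 1 + (scale-1)·z/height = 1 + (2.13-1)·2/3 = 1.753333
θ = twist·z/height = 19°·2/3 = 12.6667° = 0.221075 rad
cos θ = 0.975662, sin θ = 0.219279 (intermediates below are computed at full precision and shown rounded to 5 d.p.)
v1: (-3,0) → rotate → (-2.92699,-0.65784) → ×s → (-5.13198,-1.15341) → (-5.13,-1.15)
v2: (-2.5,-3.5) → rotate → (-1.67168,-3.96301) → ×s → (-2.93101,-6.94849) → (-2.93,-6.95)
v3: (1,0.5) → rotate → (0.86602,0.70711) → ×s → (1.51843,1.23980) → (1.52,1.24)
v4: (4,4) → rotate → (3.02553,4.77976) → ×s → (5.30477,8.38052) → (5.30,8.38)
v5: (-1,3) → rotate → (-1.63350,2.70771) → ×s → (-2.86407,4.74752) → (-2.86,4.75)

Cross-section at z=2: (-5.13,-1.15) (-2.93,-6.95) (1.52,1.24) (5.30,8.38) (-2.86,4.75)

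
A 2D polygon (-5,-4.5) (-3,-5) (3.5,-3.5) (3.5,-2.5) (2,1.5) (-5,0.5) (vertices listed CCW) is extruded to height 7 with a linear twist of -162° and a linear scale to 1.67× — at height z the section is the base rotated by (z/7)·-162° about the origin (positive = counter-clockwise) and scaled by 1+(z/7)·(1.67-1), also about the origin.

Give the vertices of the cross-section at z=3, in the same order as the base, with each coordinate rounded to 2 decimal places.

t = z/height = 3/7 = 0.428571
s = 1 + (scale-1)·z/height = 1 + (1.67-1)·3/7 = 1.287143
θ = twist·z/height = -162°·3/7 = -69.4286° = -1.211757 rad
cos θ = 0.351375, sin θ = -0.936235 (intermediates below are computed at full precision and shown rounded to 5 d.p.)
v1: (-5,-4.5) → rotate → (-5.96993,3.09999) → ×s → (-7.68415,3.99013) → (-7.68,3.99)
v2: (-3,-5) → rotate → (-5.73530,1.05183) → ×s → (-7.38215,1.35386) → (-7.38,1.35)
v3: (3.5,-3.5) → rotate → (-2.04701,-4.50663) → ×s → (-2.63479,-5.80068) → (-2.63,-5.80)
v4: (3.5,-2.5) → rotate → (-1.11078,-4.15526) → ×s → (-1.42973,-5.34841) → (-1.43,-5.35)
v5: (2,1.5) → rotate → (2.10710,-1.34541) → ×s → (2.71214,-1.73173) → (2.71,-1.73)
v6: (-5,0.5) → rotate → (-1.28876,4.85686) → ×s → (-1.65881,6.25147) → (-1.66,6.25)

Cross-section at z=3: (-7.68,3.99) (-7.38,1.35) (-2.63,-5.80) (-1.43,-5.35) (2.71,-1.73) (-1.66,6.25)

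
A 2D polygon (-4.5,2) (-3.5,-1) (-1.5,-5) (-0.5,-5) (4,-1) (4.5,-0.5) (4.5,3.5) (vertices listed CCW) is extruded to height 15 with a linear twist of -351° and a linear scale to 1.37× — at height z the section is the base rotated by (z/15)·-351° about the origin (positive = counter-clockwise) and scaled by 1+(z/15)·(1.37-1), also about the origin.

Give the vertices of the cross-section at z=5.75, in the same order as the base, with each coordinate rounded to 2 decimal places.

t = z/height = 5.75/15 = 0.383333
s = 1 + (scale-1)·z/height = 1 + (1.37-1)·5.75/15 = 1.141833
θ = twist·z/height = -351°·5.75/15 = -134.5500° = -2.348341 rad
cos θ = -0.701531, sin θ = -0.712639 (intermediates below are computed at full precision and shown rounded to 5 d.p.)
v1: (-4.5,2) → rotate → (4.58217,1.80381) → ×s → (5.23207,2.05965) → (5.23,2.06)
v2: (-3.5,-1) → rotate → (1.74272,3.19577) → ×s → (1.98990,3.64903) → (1.99,3.65)
v3: (-1.5,-5) → rotate → (-2.51090,4.57661) → ×s → (-2.86702,5.22573) → (-2.87,5.23)
v4: (-0.5,-5) → rotate → (-3.21243,3.86398) → ×s → (-3.66806,4.41202) → (-3.67,4.41)
v5: (4,-1) → rotate → (-3.51876,-2.14902) → ×s → (-4.01784,-2.45383) → (-4.02,-2.45)
v6: (4.5,-0.5) → rotate → (-3.51321,-2.85611) → ×s → (-4.01150,-3.26120) → (-4.01,-3.26)
v7: (4.5,3.5) → rotate → (-0.66266,-5.66223) → ×s → (-0.75664,-6.46533) → (-0.76,-6.47)

Cross-section at z=5.75: (5.23,2.06) (1.99,3.65) (-2.87,5.23) (-3.67,4.41) (-4.02,-2.45) (-4.01,-3.26) (-0.76,-6.47)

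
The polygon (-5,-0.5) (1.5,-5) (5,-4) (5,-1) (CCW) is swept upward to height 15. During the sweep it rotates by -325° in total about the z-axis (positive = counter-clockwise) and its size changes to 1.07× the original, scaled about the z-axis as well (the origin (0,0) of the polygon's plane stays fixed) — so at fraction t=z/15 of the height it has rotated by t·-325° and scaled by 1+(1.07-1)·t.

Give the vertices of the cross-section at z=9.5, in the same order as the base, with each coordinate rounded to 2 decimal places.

Cross-section at z=9.5: (4.93,-1.81) (0.87,5.38) (-2.88,6.04) (-4.24,3.22)

t = z/height = 9.5/15 = 0.633333
s = 1 + (scale-1)·z/height = 1 + (1.07-1)·9.5/15 = 1.044333
θ = twist·z/height = -325°·9.5/15 = -205.8333° = -3.592469 rad
cos θ = -0.900065, sin θ = 0.435755 (intermediates below are computed at full precision and shown rounded to 5 d.p.)
v1: (-5,-0.5) → rotate → (4.71820,-1.72874) → ×s → (4.92738,-1.80538) → (4.93,-1.81)
v2: (1.5,-5) → rotate → (0.82868,5.15396) → ×s → (0.86541,5.38245) → (0.87,5.38)
v3: (5,-4) → rotate → (-2.75731,5.77904) → ×s → (-2.87955,6.03524) → (-2.88,6.04)
v4: (5,-1) → rotate → (-4.06457,3.07884) → ×s → (-4.24477,3.21533) → (-4.24,3.22)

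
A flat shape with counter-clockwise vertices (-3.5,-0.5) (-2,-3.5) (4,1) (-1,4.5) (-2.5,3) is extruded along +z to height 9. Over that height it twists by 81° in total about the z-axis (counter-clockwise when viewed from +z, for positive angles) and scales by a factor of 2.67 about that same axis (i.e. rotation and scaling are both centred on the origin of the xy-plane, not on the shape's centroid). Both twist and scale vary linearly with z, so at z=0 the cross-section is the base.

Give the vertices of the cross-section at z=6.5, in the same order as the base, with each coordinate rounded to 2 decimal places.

Cross-section at z=6.5: (-3.09,-7.16) (4.28,-7.80) (2.73,8.68) (-9.62,3.31) (-8.52,-1.24)

t = z/height = 6.5/9 = 0.722222
s = 1 + (scale-1)·z/height = 1 + (2.67-1)·6.5/9 = 2.206111
θ = twist·z/height = 81°·6.5/9 = 58.5000° = 1.021018 rad
cos θ = 0.522499, sin θ = 0.852640 (intermediates below are computed at full precision and shown rounded to 5 d.p.)
v1: (-3.5,-0.5) → rotate → (-1.40242,-3.24549) → ×s → (-3.09391,-7.15991) → (-3.09,-7.16)
v2: (-2,-3.5) → rotate → (1.93924,-3.53403) → ×s → (4.27819,-7.79645) → (4.28,-7.80)
v3: (4,1) → rotate → (1.23735,3.93306) → ×s → (2.72974,8.67677) → (2.73,8.68)
v4: (-1,4.5) → rotate → (-4.35938,1.49860) → ×s → (-9.61728,3.30609) → (-9.62,3.31)
v5: (-2.5,3) → rotate → (-3.86417,-0.56410) → ×s → (-8.52478,-1.24448) → (-8.52,-1.24)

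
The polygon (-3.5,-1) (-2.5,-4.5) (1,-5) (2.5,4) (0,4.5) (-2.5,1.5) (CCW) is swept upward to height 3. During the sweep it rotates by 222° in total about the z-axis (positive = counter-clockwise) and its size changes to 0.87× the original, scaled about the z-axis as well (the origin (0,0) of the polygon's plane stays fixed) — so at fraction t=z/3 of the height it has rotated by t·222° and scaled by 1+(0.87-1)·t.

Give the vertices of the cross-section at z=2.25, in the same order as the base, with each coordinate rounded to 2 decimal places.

Cross-section at z=2.25: (3.28,0.14) (3.14,3.42) (0.18,4.60) (-3.04,-2.98) (-0.95,-3.95) (1.88,-1.84)

t = z/height = 2.25/3 = 0.75
s = 1 + (scale-1)·z/height = 1 + (0.87-1)·2.25/3 = 0.902500
θ = twist·z/height = 222°·2.25/3 = 166.5000° = 2.905973 rad
cos θ = -0.972370, sin θ = 0.233445 (intermediates below are computed at full precision and shown rounded to 5 d.p.)
v1: (-3.5,-1) → rotate → (3.63674,0.15531) → ×s → (3.28216,0.14017) → (3.28,0.14)
v2: (-2.5,-4.5) → rotate → (3.48143,3.79205) → ×s → (3.14199,3.42233) → (3.14,3.42)
v3: (1,-5) → rotate → (0.19486,5.09529) → ×s → (0.17586,4.59850) → (0.18,4.60)
v4: (2.5,4) → rotate → (-3.36471,-3.30587) → ×s → (-3.03665,-2.98354) → (-3.04,-2.98)
v5: (0,4.5) → rotate → (-1.05050,-4.37566) → ×s → (-0.94808,-3.94904) → (-0.95,-3.95)
v6: (-2.5,1.5) → rotate → (2.08076,-2.04217) → ×s → (1.87788,-1.84306) → (1.88,-1.84)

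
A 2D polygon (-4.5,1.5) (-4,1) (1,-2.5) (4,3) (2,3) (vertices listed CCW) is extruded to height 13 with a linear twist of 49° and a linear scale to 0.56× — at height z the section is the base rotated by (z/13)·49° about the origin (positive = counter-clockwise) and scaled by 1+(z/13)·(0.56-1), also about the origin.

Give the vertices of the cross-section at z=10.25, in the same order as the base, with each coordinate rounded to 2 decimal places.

Cross-section at z=10.25: (-2.91,-1.07) (-2.45,-1.12) (1.53,-0.87) (0.82,3.16) (-0.20,2.35)

t = z/height = 10.25/13 = 0.788462
s = 1 + (scale-1)·z/height = 1 + (0.56-1)·10.25/13 = 0.653077
θ = twist·z/height = 49°·10.25/13 = 38.6346° = 0.674301 rad
cos θ = 0.781143, sin θ = 0.624352 (intermediates below are computed at full precision and shown rounded to 5 d.p.)
v1: (-4.5,1.5) → rotate → (-4.45167,-1.63787) → ×s → (-2.90728,-1.06965) → (-2.91,-1.07)
v2: (-4,1) → rotate → (-3.74893,-1.71626) → ×s → (-2.44834,-1.12085) → (-2.45,-1.12)
v3: (1,-2.5) → rotate → (2.34202,-1.32851) → ×s → (1.52952,-0.86762) → (1.53,-0.87)
v4: (4,3) → rotate → (1.25152,4.84084) → ×s → (0.81734,3.16144) → (0.82,3.16)
v5: (2,3) → rotate → (-0.31077,3.59213) → ×s → (-0.20296,2.34594) → (-0.20,2.35)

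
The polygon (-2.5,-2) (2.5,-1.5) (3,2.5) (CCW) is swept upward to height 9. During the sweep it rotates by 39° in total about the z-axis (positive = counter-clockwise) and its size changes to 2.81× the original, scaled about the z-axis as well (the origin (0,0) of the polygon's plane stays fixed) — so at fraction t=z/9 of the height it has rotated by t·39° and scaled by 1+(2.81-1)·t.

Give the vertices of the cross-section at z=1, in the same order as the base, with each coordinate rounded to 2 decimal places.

t = z/height = 1/9 = 0.111111
s = 1 + (scale-1)·z/height = 1 + (2.81-1)·1/9 = 1.201111
θ = twist·z/height = 39°·1/9 = 4.3333° = 0.075631 rad
cos θ = 0.997141, sin θ = 0.075559 (intermediates below are computed at full precision and shown rounded to 5 d.p.)
v1: (-2.5,-2) → rotate → (-2.34174,-2.18318) → ×s → (-2.81268,-2.62224) → (-2.81,-2.62)
v2: (2.5,-1.5) → rotate → (2.60619,-1.30681) → ×s → (3.13033,-1.56963) → (3.13,-1.57)
v3: (3,2.5) → rotate → (2.80253,2.71953) → ×s → (3.36615,3.26646) → (3.37,3.27)

Cross-section at z=1: (-2.81,-2.62) (3.13,-1.57) (3.37,3.27)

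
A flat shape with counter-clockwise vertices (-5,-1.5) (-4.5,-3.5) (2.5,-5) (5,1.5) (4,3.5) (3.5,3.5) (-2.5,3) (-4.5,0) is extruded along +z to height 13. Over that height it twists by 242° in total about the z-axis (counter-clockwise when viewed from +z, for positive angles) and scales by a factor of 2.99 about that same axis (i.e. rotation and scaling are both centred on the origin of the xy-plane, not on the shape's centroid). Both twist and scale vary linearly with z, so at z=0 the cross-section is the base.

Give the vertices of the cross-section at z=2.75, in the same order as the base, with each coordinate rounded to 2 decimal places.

t = z/height = 2.75/13 = 0.211538
s = 1 + (scale-1)·z/height = 1 + (2.99-1)·2.75/13 = 1.420962
θ = twist·z/height = 242°·2.75/13 = 51.1923° = 0.893474 rad
cos θ = 0.626708, sin θ = 0.779254 (intermediates below are computed at full precision and shown rounded to 5 d.p.)
v1: (-5,-1.5) → rotate → (-1.96466,-4.83633) → ×s → (-2.79171,-6.87224) → (-2.79,-6.87)
v2: (-4.5,-3.5) → rotate → (-0.09280,-5.70012) → ×s → (-0.13186,-8.09965) → (-0.13,-8.10)
v3: (2.5,-5) → rotate → (5.46304,-1.18541) → ×s → (7.76277,-1.68442) → (7.76,-1.68)
v4: (5,1.5) → rotate → (1.96466,4.83633) → ×s → (2.79171,6.87224) → (2.79,6.87)
v5: (4,3.5) → rotate → (-0.22055,5.31049) → ×s → (-0.31340,7.54601) → (-0.31,7.55)
v6: (3.5,3.5) → rotate → (-0.53391,4.92087) → ×s → (-0.75866,6.99236) → (-0.76,6.99)
v7: (-2.5,3) → rotate → (-3.90453,-0.06801) → ×s → (-5.54819,-0.09664) → (-5.55,-0.10)
v8: (-4.5,0) → rotate → (-2.82019,-3.50664) → ×s → (-4.00738,-4.98280) → (-4.01,-4.98)

Cross-section at z=2.75: (-2.79,-6.87) (-0.13,-8.10) (7.76,-1.68) (2.79,6.87) (-0.31,7.55) (-0.76,6.99) (-5.55,-0.10) (-4.01,-4.98)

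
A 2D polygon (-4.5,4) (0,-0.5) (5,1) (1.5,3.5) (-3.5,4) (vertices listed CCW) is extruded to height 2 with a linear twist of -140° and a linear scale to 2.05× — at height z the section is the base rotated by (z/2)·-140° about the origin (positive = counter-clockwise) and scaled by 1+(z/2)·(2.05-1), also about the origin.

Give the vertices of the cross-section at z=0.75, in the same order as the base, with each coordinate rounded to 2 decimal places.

Cross-section at z=0.75: (0.60,8.37) (-0.55,-0.42) (5.35,-4.68) (5.14,1.31) (1.45,7.26)

t = z/height = 0.75/2 = 0.375
s = 1 + (scale-1)·z/height = 1 + (2.05-1)·0.75/2 = 1.393750
θ = twist·z/height = -140°·0.75/2 = -52.5000° = -0.916298 rad
cos θ = 0.608761, sin θ = -0.793353 (intermediates below are computed at full precision and shown rounded to 5 d.p.)
v1: (-4.5,4) → rotate → (0.43399,6.00514) → ×s → (0.60487,8.36966) → (0.60,8.37)
v2: (0,-0.5) → rotate → (-0.39668,-0.30438) → ×s → (-0.55287,-0.42423) → (-0.55,-0.42)
v3: (5,1) → rotate → (3.83716,-3.35801) → ×s → (5.34804,-4.68022) → (5.35,-4.68)
v4: (1.5,3.5) → rotate → (3.68988,0.94063) → ×s → (5.14277,1.31101) → (5.14,1.31)
v5: (-3.5,4) → rotate → (1.04275,5.21178) → ×s → (1.45333,7.26392) → (1.45,7.26)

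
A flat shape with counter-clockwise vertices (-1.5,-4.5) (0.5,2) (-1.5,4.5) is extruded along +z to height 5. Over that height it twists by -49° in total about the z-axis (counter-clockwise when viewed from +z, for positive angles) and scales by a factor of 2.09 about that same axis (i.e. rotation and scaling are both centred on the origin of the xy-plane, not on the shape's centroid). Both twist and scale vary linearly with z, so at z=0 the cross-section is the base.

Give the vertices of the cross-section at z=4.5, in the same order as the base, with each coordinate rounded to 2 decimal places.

Cross-section at z=4.5: (-8.34,-4.33) (3.47,2.16) (4.07,8.47)

t = z/height = 4.5/5 = 0.9
s = 1 + (scale-1)·z/height = 1 + (2.09-1)·4.5/5 = 1.981000
θ = twist·z/height = -49°·4.5/5 = -44.1000° = -0.769690 rad
cos θ = 0.718126, sin θ = -0.695913 (intermediates below are computed at full precision and shown rounded to 5 d.p.)
v1: (-1.5,-4.5) → rotate → (-4.20880,-2.18770) → ×s → (-8.33763,-4.33383) → (-8.34,-4.33)
v2: (0.5,2) → rotate → (1.75089,1.08830) → ×s → (3.46851,2.15591) → (3.47,2.16)
v3: (-1.5,4.5) → rotate → (2.05442,4.27544) → ×s → (4.06980,8.46964) → (4.07,8.47)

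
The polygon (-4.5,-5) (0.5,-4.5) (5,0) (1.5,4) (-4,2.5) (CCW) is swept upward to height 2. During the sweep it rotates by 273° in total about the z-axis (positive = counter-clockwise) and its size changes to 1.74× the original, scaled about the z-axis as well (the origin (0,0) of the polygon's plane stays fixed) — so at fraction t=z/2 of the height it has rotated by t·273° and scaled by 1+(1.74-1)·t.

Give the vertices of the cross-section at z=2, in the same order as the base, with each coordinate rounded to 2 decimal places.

Cross-section at z=2: (-9.10,7.36) (-7.77,-1.28) (0.46,-8.69) (7.09,-2.24) (3.98,7.18)

t = z/height = 2/2 = 1
s = 1 + (scale-1)·z/height = 1 + (1.74-1)·2/2 = 1.740000
θ = twist·z/height = 273°·2/2 = 273.0000° = 4.764749 rad
cos θ = 0.052336, sin θ = -0.998630 (intermediates below are computed at full precision and shown rounded to 5 d.p.)
v1: (-4.5,-5) → rotate → (-5.22866,4.23215) → ×s → (-9.09787,7.36395) → (-9.10,7.36)
v2: (0.5,-4.5) → rotate → (-4.46766,-0.73483) → ×s → (-7.77374,-1.27860) → (-7.77,-1.28)
v3: (5,0) → rotate → (0.26168,-4.99315) → ×s → (0.45532,-8.68808) → (0.46,-8.69)
v4: (1.5,4) → rotate → (4.07302,-1.28860) → ×s → (7.08706,-2.24216) → (7.09,-2.24)
v5: (-4,2.5) → rotate → (2.28723,4.12536) → ×s → (3.97978,7.17812) → (3.98,7.18)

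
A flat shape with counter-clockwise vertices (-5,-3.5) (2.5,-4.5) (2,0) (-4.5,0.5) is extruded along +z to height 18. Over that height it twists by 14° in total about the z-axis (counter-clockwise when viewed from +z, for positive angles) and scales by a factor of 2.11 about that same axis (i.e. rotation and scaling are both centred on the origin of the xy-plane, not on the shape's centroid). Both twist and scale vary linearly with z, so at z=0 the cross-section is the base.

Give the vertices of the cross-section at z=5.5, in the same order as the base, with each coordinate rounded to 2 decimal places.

t = z/height = 5.5/18 = 0.305556
s = 1 + (scale-1)·z/height = 1 + (2.11-1)·5.5/18 = 1.339167
θ = twist·z/height = 14°·5.5/18 = 4.2778° = 0.074661 rad
cos θ = 0.997214, sin θ = 0.074592 (intermediates below are computed at full precision and shown rounded to 5 d.p.)
v1: (-5,-3.5) → rotate → (-4.72500,-3.86321) → ×s → (-6.32756,-5.17348) → (-6.33,-5.17)
v2: (2.5,-4.5) → rotate → (2.82870,-4.30098) → ×s → (3.78810,-5.75973) → (3.79,-5.76)
v3: (2,0) → rotate → (1.99443,0.14918) → ×s → (2.67087,0.19978) → (2.67,0.20)
v4: (-4.5,0.5) → rotate → (-4.52476,0.16294) → ×s → (-6.05941,0.21821) → (-6.06,0.22)

Cross-section at z=5.5: (-6.33,-5.17) (3.79,-5.76) (2.67,0.20) (-6.06,0.22)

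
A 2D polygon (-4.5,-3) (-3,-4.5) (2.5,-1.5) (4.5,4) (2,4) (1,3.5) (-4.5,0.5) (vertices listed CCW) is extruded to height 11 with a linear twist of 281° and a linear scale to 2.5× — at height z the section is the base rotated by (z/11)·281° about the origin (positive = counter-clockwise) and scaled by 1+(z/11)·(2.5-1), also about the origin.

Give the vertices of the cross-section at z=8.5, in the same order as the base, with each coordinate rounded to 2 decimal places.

t = z/height = 8.5/11 = 0.772727
s = 1 + (scale-1)·z/height = 1 + (2.5-1)·8.5/11 = 2.159091
θ = twist·z/height = 281°·8.5/11 = 217.1364° = 3.789744 rad
cos θ = -0.797201, sin θ = -0.603714 (intermediates below are computed at full precision and shown rounded to 5 d.p.)
v1: (-4.5,-3) → rotate → (1.77626,5.10832) → ×s → (3.83511,11.02932) → (3.84,11.03)
v2: (-3,-4.5) → rotate → (-0.32511,5.39855) → ×s → (-0.70194,11.65595) → (-0.70,11.66)
v3: (2.5,-1.5) → rotate → (-2.89857,-0.31348) → ×s → (-6.25828,-0.67684) → (-6.26,-0.68)
v4: (4.5,4) → rotate → (-1.17255,-5.90552) → ×s → (-2.53164,-12.75055) → (-2.53,-12.75)
v5: (2,4) → rotate → (0.82045,-4.39623) → ×s → (1.77144,-9.49186) → (1.77,-9.49)
v6: (1,3.5) → rotate → (1.31580,-3.39392) → ×s → (2.84093,-7.32778) → (2.84,-7.33)
v7: (-4.5,0.5) → rotate → (3.88926,2.31811) → ×s → (8.39727,5.00502) → (8.40,5.01)

Cross-section at z=8.5: (3.84,11.03) (-0.70,11.66) (-6.26,-0.68) (-2.53,-12.75) (1.77,-9.49) (2.84,-7.33) (8.40,5.01)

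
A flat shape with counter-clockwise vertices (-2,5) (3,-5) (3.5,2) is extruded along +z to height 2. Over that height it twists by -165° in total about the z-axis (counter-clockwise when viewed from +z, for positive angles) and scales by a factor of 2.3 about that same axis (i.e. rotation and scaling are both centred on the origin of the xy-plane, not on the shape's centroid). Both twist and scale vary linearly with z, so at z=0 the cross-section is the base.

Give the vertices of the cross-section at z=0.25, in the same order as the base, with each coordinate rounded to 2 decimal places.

Cross-section at z=0.25: (-0.13,6.26) (1.22,-6.67) (4.63,0.74)

t = z/height = 0.25/2 = 0.125
s = 1 + (scale-1)·z/height = 1 + (2.3-1)·0.25/2 = 1.162500
θ = twist·z/height = -165°·0.25/2 = -20.6250° = -0.359974 rad
cos θ = 0.935906, sin θ = -0.352250 (intermediates below are computed at full precision and shown rounded to 5 d.p.)
v1: (-2,5) → rotate → (-0.11056,5.38403) → ×s → (-0.12853,6.25893) → (-0.13,6.26)
v2: (3,-5) → rotate → (1.04647,-5.73628) → ×s → (1.21652,-6.66843) → (1.22,-6.67)
v3: (3.5,2) → rotate → (3.98017,0.63894) → ×s → (4.62695,0.74276) → (4.63,0.74)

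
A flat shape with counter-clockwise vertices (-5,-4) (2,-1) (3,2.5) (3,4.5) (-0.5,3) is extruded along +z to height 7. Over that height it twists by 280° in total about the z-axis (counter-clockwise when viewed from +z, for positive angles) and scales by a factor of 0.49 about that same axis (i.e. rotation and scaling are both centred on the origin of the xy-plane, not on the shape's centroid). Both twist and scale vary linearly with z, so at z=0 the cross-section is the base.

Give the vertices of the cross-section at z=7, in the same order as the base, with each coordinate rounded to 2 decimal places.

t = z/height = 7/7 = 1
s = 1 + (scale-1)·z/height = 1 + (0.49-1)·7/7 = 0.490000
θ = twist·z/height = 280°·7/7 = 280.0000° = 4.886922 rad
cos θ = 0.173648, sin θ = -0.984808 (intermediates below are computed at full precision and shown rounded to 5 d.p.)
v1: (-5,-4) → rotate → (-4.80747,4.22945) → ×s → (-2.35566,2.07243) → (-2.36,2.07)
v2: (2,-1) → rotate → (-0.63751,-2.14326) → ×s → (-0.31238,-1.05020) → (-0.31,-1.05)
v3: (3,2.5) → rotate → (2.98296,-2.52030) → ×s → (1.46165,-1.23495) → (1.46,-1.23)
v4: (3,4.5) → rotate → (4.95258,-2.17301) → ×s → (2.42676,-1.06477) → (2.43,-1.06)
v5: (-0.5,3) → rotate → (2.86760,1.01335) → ×s → (1.40512,0.49654) → (1.41,0.50)

Cross-section at z=7: (-2.36,2.07) (-0.31,-1.05) (1.46,-1.23) (2.43,-1.06) (1.41,0.50)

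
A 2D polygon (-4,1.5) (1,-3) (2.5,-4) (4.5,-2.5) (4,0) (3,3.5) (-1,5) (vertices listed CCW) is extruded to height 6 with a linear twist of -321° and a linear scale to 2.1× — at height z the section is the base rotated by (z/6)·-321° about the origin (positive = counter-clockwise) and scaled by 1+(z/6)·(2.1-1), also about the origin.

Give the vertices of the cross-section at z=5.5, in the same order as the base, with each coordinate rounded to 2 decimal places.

t = z/height = 5.5/6 = 0.916667
s = 1 + (scale-1)·z/height = 1 + (2.1-1)·5.5/6 = 2.008333
θ = twist·z/height = -321°·5.5/6 = -294.2500° = -5.135631 rad
cos θ = 0.410719, sin θ = 0.911762 (intermediates below are computed at full precision and shown rounded to 5 d.p.)
v1: (-4,1.5) → rotate → (-3.01052,-3.03097) → ×s → (-6.04612,-6.08720) → (-6.05,-6.09)
v2: (1,-3) → rotate → (3.14600,-0.32039) → ×s → (6.31823,-0.64346) → (6.32,-0.64)
v3: (2.5,-4) → rotate → (4.67385,0.63653) → ×s → (9.38664,1.27836) → (9.39,1.28)
v4: (4.5,-2.5) → rotate → (4.12764,3.07613) → ×s → (8.28968,6.17790) → (8.29,6.18)
v5: (4,0) → rotate → (1.64288,3.64705) → ×s → (3.29944,7.32449) → (3.30,7.32)
v6: (3,3.5) → rotate → (-1.95901,4.17280) → ×s → (-3.93435,8.38038) → (-3.93,8.38)
v7: (-1,5) → rotate → (-4.96953,1.14183) → ×s → (-9.98047,2.29318) → (-9.98,2.29)

Cross-section at z=5.5: (-6.05,-6.09) (6.32,-0.64) (9.39,1.28) (8.29,6.18) (3.30,7.32) (-3.93,8.38) (-9.98,2.29)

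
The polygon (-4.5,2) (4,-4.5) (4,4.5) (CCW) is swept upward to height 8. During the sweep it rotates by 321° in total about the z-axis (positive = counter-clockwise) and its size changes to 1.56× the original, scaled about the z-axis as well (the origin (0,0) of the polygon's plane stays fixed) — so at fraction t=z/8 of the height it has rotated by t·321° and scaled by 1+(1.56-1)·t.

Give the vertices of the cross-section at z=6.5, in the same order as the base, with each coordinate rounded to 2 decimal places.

t = z/height = 6.5/8 = 0.8125
s = 1 + (scale-1)·z/height = 1 + (1.56-1)·6.5/8 = 1.455000
θ = twist·z/height = 321°·6.5/8 = 260.8125° = 4.552037 rad
cos θ = -0.159666, sin θ = -0.987171 (intermediates below are computed at full precision and shown rounded to 5 d.p.)
v1: (-4.5,2) → rotate → (2.69284,4.12294) → ×s → (3.91808,5.99888) → (3.92,6.00)
v2: (4,-4.5) → rotate → (-5.08093,-3.23019) → ×s → (-7.39276,-4.69992) → (-7.39,-4.70)
v3: (4,4.5) → rotate → (3.80361,-4.66718) → ×s → (5.53425,-6.79075) → (5.53,-6.79)

Cross-section at z=6.5: (3.92,6.00) (-7.39,-4.70) (5.53,-6.79)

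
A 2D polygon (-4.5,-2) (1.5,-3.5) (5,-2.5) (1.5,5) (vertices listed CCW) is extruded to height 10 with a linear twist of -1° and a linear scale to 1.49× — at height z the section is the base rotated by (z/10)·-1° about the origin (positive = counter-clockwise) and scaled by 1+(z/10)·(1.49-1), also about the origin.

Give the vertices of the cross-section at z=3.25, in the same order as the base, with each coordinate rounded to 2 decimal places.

Cross-section at z=3.25: (-5.23,-2.29) (1.72,-4.07) (5.78,-2.93) (1.77,5.79)

t = z/height = 3.25/10 = 0.325
s = 1 + (scale-1)·z/height = 1 + (1.49-1)·3.25/10 = 1.159250
θ = twist·z/height = -1°·3.25/10 = -0.3250° = -0.005672 rad
cos θ = 0.999984, sin θ = -0.005672 (intermediates below are computed at full precision and shown rounded to 5 d.p.)
v1: (-4.5,-2) → rotate → (-4.51127,-1.97444) → ×s → (-5.22969,-2.28887) → (-5.23,-2.29)
v2: (1.5,-3.5) → rotate → (1.48012,-3.50845) → ×s → (1.71583,-4.06717) → (1.72,-4.07)
v3: (5,-2.5) → rotate → (4.98574,-2.52832) → ×s → (5.77972,-2.93096) → (5.78,-2.93)
v4: (1.5,5) → rotate → (1.52834,4.99141) → ×s → (1.77173,5.78629) → (1.77,5.79)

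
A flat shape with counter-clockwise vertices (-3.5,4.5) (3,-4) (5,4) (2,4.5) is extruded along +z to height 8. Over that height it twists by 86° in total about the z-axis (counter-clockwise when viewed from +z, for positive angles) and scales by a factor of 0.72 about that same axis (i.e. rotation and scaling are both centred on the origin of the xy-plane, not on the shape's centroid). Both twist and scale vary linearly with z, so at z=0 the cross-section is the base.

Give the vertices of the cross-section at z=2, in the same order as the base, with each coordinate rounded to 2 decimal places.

Cross-section at z=2: (-4.56,2.70) (3.96,-2.44) (2.96,5.17) (0.20,4.58)

t = z/height = 2/8 = 0.25
s = 1 + (scale-1)·z/height = 1 + (0.72-1)·2/8 = 0.930000
θ = twist·z/height = 86°·2/8 = 21.5000° = 0.375246 rad
cos θ = 0.930418, sin θ = 0.366501 (intermediates below are computed at full precision and shown rounded to 5 d.p.)
v1: (-3.5,4.5) → rotate → (-4.90572,2.90412) → ×s → (-4.56232,2.70084) → (-4.56,2.70)
v2: (3,-4) → rotate → (4.25726,-2.62217) → ×s → (3.95925,-2.43861) → (3.96,-2.44)
v3: (5,4) → rotate → (3.18608,5.55418) → ×s → (2.96306,5.16538) → (2.96,5.17)
v4: (2,4.5) → rotate → (0.21158,4.91988) → ×s → (0.19677,4.57549) → (0.20,4.58)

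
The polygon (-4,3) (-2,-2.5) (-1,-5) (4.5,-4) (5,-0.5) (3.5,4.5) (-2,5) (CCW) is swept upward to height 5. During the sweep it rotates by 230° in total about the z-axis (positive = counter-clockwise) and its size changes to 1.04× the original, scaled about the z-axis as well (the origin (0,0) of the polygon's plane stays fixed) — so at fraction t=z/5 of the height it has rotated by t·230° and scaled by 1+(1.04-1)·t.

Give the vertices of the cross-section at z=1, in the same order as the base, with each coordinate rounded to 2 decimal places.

Cross-section at z=1: (-4.98,-0.80) (0.41,-3.20) (2.93,-4.23) (6.05,0.46) (3.86,3.28) (-0.81,5.69) (-5.03,2.05)

t = z/height = 1/5 = 0.2
s = 1 + (scale-1)·z/height = 1 + (1.04-1)·1/5 = 1.008000
θ = twist·z/height = 230°·1/5 = 46.0000° = 0.802851 rad
cos θ = 0.694658, sin θ = 0.719340 (intermediates below are computed at full precision and shown rounded to 5 d.p.)
v1: (-4,3) → rotate → (-4.93665,-0.79338) → ×s → (-4.97615,-0.79973) → (-4.98,-0.80)
v2: (-2,-2.5) → rotate → (0.40903,-3.17533) → ×s → (0.41231,-3.20073) → (0.41,-3.20)
v3: (-1,-5) → rotate → (2.90204,-4.19263) → ×s → (2.92526,-4.22617) → (2.93,-4.23)
v4: (4.5,-4) → rotate → (6.00332,0.45840) → ×s → (6.05135,0.46206) → (6.05,0.46)
v5: (5,-0.5) → rotate → (3.83296,3.24937) → ×s → (3.86363,3.27536) → (3.86,3.28)
v6: (3.5,4.5) → rotate → (-0.80572,5.64365) → ×s → (-0.81217,5.68880) → (-0.81,5.69)
v7: (-2,5) → rotate → (-4.98602,2.03461) → ×s → (-5.02590,2.05089) → (-5.03,2.05)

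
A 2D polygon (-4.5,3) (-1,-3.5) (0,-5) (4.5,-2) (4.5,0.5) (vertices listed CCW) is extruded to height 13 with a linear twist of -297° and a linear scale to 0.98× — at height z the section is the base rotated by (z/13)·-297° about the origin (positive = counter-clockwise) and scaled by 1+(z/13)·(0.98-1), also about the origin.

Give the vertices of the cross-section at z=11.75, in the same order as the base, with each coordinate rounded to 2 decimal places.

t = z/height = 11.75/13 = 0.903846
s = 1 + (scale-1)·z/height = 1 + (0.98-1)·11.75/13 = 0.981923
θ = twist·z/height = -297°·11.75/13 = -268.4423° = -4.685202 rad
cos θ = -0.027184, sin θ = 0.999630 (intermediates below are computed at full precision and shown rounded to 5 d.p.)
v1: (-4.5,3) → rotate → (-2.87657,-4.57989) → ×s → (-2.82457,-4.49710) → (-2.82,-4.50)
v2: (-1,-3.5) → rotate → (3.52589,-0.90449) → ×s → (3.46215,-0.88814) → (3.46,-0.89)
v3: (0,-5) → rotate → (4.99815,0.13592) → ×s → (4.90780,0.13346) → (4.91,0.13)
v4: (4.5,-2) → rotate → (1.87694,4.55270) → ×s → (1.84301,4.47041) → (1.84,4.47)
v5: (4.5,0.5) → rotate → (-0.62214,4.48475) → ×s → (-0.61089,4.40367) → (-0.61,4.40)

Cross-section at z=11.75: (-2.82,-4.50) (3.46,-0.89) (4.91,0.13) (1.84,4.47) (-0.61,4.40)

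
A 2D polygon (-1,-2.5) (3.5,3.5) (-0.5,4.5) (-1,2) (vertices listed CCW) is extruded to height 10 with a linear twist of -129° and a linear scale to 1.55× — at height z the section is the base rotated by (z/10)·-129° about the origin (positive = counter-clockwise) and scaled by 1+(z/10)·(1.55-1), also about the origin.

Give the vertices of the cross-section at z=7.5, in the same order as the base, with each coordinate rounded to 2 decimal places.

Cross-section at z=7.5: (-3.34,1.82) (4.33,-5.49) (6.40,-0.05) (2.97,1.07)

t = z/height = 7.5/10 = 0.75
s = 1 + (scale-1)·z/height = 1 + (1.55-1)·7.5/10 = 1.412500
θ = twist·z/height = -129°·7.5/10 = -96.7500° = -1.688606 rad
cos θ = -0.117537, sin θ = -0.993068 (intermediates below are computed at full precision and shown rounded to 5 d.p.)
v1: (-1,-2.5) → rotate → (-2.36513,1.28691) → ×s → (-3.34075,1.81776) → (-3.34,1.82)
v2: (3.5,3.5) → rotate → (3.06436,-3.88712) → ×s → (4.32841,-5.49056) → (4.33,-5.49)
v3: (-0.5,4.5) → rotate → (4.52758,-0.03238) → ×s → (6.39520,-0.04574) → (6.40,-0.05)
v4: (-1,2) → rotate → (2.10367,0.75799) → ×s → (2.97144,1.07067) → (2.97,1.07)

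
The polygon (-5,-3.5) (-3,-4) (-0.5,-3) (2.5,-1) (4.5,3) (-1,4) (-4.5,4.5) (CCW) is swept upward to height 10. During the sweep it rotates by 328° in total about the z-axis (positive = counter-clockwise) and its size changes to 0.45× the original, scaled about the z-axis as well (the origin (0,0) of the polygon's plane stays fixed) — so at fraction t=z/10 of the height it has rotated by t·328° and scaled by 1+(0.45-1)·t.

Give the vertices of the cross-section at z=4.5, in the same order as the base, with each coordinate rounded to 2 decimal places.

Cross-section at z=4.5: (4.59,0.21) (3.52,1.33) (1.53,1.70) (-1.19,1.64) (-4.07,-0.09) (-0.98,-2.94) (1.04,-4.67)

t = z/height = 4.5/10 = 0.45
s = 1 + (scale-1)·z/height = 1 + (0.45-1)·4.5/10 = 0.752500
θ = twist·z/height = 328°·4.5/10 = 147.6000° = 2.576106 rad
cos θ = -0.844328, sin θ = 0.535827 (intermediates below are computed at full precision and shown rounded to 5 d.p.)
v1: (-5,-3.5) → rotate → (6.09703,0.27601) → ×s → (4.58802,0.20770) → (4.59,0.21)
v2: (-3,-4) → rotate → (4.67629,1.76983) → ×s → (3.51891,1.33180) → (3.52,1.33)
v3: (-0.5,-3) → rotate → (2.02964,2.26507) → ×s → (1.52731,1.70447) → (1.53,1.70)
v4: (2.5,-1) → rotate → (-1.57499,2.18389) → ×s → (-1.18518,1.64338) → (-1.19,1.64)
v5: (4.5,3) → rotate → (-5.40696,-0.12176) → ×s → (-4.06873,-0.09163) → (-4.07,-0.09)
v6: (-1,4) → rotate → (-1.29898,-3.91314) → ×s → (-0.97748,-2.94464) → (-0.98,-2.94)
v7: (-4.5,4.5) → rotate → (1.38826,-6.21070) → ×s → (1.04466,-4.67355) → (1.04,-4.67)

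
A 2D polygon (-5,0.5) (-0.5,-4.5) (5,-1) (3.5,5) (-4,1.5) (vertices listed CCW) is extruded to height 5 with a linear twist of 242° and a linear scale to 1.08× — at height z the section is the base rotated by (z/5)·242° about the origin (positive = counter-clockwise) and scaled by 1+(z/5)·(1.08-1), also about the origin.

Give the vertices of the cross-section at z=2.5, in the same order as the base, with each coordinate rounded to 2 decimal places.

t = z/height = 2.5/5 = 0.5
s = 1 + (scale-1)·z/height = 1 + (1.08-1)·2.5/5 = 1.040000
θ = twist·z/height = 242°·2.5/5 = 121.0000° = 2.111848 rad
cos θ = -0.515038, sin θ = 0.857167 (intermediates below are computed at full precision and shown rounded to 5 d.p.)
v1: (-5,0.5) → rotate → (2.14661,-4.54336) → ×s → (2.23247,-4.72509) → (2.23,-4.73)
v2: (-0.5,-4.5) → rotate → (4.11477,1.88909) → ×s → (4.27936,1.96465) → (4.28,1.96)
v3: (5,-1) → rotate → (-1.71802,4.80087) → ×s → (-1.78674,4.99291) → (-1.79,4.99)
v4: (3.5,5) → rotate → (-6.08847,0.42490) → ×s → (-6.33201,0.44189) → (-6.33,0.44)
v5: (-4,1.5) → rotate → (0.77440,-4.20123) → ×s → (0.80538,-4.36928) → (0.81,-4.37)

Cross-section at z=2.5: (2.23,-4.73) (4.28,1.96) (-1.79,4.99) (-6.33,0.44) (0.81,-4.37)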